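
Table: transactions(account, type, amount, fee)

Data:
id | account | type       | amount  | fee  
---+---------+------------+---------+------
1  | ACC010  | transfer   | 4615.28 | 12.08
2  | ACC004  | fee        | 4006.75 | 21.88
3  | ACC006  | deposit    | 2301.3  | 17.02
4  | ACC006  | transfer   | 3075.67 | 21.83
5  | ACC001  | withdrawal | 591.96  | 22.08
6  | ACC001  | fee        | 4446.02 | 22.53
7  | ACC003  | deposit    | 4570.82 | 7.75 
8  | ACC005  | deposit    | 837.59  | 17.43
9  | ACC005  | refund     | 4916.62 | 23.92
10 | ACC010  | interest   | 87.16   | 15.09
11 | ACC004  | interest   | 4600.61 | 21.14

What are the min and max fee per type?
SELECT type, MIN(fee), MAX(fee)
FROM transactions
GROUP BY type

Result:
  deposit: min=7.75, max=17.43
  fee: min=21.88, max=22.53
  interest: min=15.09, max=21.14
  refund: min=23.92, max=23.92
  transfer: min=12.08, max=21.83
  withdrawal: min=22.08, max=22.08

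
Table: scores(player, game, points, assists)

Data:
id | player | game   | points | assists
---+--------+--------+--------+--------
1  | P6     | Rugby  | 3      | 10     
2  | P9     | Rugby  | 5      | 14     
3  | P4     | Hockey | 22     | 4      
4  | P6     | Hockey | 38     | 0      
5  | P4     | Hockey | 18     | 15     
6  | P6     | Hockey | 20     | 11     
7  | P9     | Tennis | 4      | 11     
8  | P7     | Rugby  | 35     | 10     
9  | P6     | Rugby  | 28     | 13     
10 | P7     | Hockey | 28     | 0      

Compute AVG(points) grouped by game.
SELECT game, AVG(points) as result
FROM scores
GROUP BY game

Result:
  Hockey: 25.20
  Rugby: 17.75
  Tennis: 4.00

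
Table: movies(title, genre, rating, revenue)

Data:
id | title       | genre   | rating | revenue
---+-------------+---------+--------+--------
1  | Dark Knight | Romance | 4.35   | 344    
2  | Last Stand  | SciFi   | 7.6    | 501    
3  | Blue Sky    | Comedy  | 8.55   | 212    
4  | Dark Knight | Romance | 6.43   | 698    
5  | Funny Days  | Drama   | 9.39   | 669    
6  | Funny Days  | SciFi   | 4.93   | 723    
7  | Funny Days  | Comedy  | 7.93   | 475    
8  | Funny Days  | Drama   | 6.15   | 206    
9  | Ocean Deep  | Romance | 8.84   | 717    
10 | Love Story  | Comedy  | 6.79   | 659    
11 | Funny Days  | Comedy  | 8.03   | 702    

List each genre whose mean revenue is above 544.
SELECT genre, AVG(revenue)
FROM movies
GROUP BY genre
HAVING AVG(revenue) > 544

Result:
  Romance: avg=586.33
  SciFi: avg=612.00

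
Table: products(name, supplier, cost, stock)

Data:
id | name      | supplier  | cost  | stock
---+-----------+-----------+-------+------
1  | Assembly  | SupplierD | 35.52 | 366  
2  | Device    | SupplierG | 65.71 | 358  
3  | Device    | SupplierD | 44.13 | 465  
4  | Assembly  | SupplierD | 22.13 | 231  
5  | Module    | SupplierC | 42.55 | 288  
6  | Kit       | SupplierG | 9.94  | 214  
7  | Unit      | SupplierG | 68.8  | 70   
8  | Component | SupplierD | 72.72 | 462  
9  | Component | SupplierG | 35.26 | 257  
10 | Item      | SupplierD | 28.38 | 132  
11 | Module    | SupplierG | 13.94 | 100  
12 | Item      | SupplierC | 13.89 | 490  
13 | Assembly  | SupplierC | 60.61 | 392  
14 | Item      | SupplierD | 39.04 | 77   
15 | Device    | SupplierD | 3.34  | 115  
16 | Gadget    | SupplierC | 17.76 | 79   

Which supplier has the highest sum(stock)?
SELECT supplier, SUM(stock) as val
FROM products
GROUP BY supplier
ORDER BY val DESC
LIMIT 1

Result: SupplierD with sum(stock) = 1848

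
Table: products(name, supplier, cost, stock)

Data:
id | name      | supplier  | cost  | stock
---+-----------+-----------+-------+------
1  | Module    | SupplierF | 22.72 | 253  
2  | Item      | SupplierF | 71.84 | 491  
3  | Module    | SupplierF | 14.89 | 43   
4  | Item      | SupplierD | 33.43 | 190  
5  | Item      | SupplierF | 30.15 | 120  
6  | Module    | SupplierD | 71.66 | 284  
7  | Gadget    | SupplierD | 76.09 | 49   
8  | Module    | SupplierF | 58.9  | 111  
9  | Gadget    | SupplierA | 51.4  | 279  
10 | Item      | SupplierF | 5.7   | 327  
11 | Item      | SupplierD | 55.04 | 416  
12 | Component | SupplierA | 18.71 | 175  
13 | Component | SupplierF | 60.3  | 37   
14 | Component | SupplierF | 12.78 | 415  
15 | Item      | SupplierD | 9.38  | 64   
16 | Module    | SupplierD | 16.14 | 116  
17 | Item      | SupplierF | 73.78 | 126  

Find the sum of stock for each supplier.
SELECT supplier, SUM(stock) as result
FROM products
GROUP BY supplier

Result:
  SupplierA: 454
  SupplierD: 1119
  SupplierF: 1923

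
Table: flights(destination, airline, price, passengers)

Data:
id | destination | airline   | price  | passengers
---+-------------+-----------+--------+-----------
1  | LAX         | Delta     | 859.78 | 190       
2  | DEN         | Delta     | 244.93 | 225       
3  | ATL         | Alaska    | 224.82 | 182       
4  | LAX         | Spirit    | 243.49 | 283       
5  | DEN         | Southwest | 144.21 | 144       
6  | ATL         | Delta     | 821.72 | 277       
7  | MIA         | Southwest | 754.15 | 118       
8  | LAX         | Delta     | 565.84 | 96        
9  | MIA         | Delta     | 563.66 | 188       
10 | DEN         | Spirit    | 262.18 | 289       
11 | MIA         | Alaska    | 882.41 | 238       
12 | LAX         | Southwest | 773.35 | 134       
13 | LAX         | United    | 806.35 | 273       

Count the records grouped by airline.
SELECT airline, COUNT(*) as count
FROM flights
GROUP BY airline

Result:
  Alaska: 2
  Delta: 5
  Southwest: 3
  Spirit: 2
  United: 1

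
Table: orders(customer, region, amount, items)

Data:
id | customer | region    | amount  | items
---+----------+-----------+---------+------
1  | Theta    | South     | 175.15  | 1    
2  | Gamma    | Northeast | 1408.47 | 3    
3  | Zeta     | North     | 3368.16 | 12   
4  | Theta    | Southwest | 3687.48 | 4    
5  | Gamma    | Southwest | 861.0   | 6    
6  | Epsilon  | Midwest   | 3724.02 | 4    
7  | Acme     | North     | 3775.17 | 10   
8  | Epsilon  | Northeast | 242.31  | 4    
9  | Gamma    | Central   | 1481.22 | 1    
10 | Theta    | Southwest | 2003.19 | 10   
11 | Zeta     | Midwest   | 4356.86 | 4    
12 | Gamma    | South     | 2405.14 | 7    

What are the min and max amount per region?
SELECT region, MIN(amount), MAX(amount)
FROM orders
GROUP BY region

Result:
  Central: min=1481.22, max=1481.22
  Midwest: min=3724.02, max=4356.86
  North: min=3368.16, max=3775.17
  Northeast: min=242.31, max=1408.47
  South: min=175.15, max=2405.14
  Southwest: min=861.00, max=3687.48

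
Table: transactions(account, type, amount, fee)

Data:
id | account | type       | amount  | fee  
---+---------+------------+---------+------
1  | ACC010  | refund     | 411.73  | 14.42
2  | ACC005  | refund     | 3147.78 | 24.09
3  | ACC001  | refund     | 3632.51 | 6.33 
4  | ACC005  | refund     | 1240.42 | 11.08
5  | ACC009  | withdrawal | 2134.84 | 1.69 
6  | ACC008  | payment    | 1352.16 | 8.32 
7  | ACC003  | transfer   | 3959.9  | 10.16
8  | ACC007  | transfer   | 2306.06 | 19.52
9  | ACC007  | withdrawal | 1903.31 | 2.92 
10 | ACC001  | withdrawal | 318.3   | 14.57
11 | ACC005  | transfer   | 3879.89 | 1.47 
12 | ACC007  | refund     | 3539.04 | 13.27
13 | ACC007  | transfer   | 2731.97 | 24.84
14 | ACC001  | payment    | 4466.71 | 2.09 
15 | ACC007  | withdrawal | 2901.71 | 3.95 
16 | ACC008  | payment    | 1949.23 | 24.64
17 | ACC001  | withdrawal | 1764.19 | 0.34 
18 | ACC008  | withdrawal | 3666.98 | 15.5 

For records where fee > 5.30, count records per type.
SELECT type, COUNT(*)
FROM transactions
WHERE fee > 5.30
GROUP BY type

Note: WHERE filters rows before grouping.

Result:
  payment: 2
  refund: 5
  transfer: 3
  withdrawal: 2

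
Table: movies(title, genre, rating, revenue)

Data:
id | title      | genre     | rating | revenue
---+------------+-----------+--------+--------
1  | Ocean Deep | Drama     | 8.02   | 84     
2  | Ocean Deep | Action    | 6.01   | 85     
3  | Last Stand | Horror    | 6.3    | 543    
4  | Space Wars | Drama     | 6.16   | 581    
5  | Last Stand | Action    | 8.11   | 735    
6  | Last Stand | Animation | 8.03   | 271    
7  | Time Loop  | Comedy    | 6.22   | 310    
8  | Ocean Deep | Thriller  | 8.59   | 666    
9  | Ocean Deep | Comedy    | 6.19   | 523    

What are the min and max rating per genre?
SELECT genre, MIN(rating), MAX(rating)
FROM movies
GROUP BY genre

Result:
  Action: min=6.01, max=8.11
  Animation: min=8.03, max=8.03
  Comedy: min=6.19, max=6.22
  Drama: min=6.16, max=8.02
  Horror: min=6.30, max=6.30
  Thriller: min=8.59, max=8.59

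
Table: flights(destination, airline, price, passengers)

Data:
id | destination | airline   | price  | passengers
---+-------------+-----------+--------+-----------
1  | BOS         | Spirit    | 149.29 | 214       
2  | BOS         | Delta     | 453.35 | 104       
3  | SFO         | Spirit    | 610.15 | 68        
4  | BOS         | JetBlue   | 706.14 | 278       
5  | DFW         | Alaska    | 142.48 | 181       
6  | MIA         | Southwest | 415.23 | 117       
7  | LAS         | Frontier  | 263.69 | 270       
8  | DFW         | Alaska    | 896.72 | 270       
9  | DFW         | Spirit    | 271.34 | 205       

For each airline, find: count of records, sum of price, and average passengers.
SELECT airline,
       COUNT(*) as cnt,
       SUM(price) as total_price,
       AVG(passengers) as avg_passengers
FROM flights
GROUP BY airline

Result:
  Alaska: 2 records, 1039.20 total price, 225.50 avg passengers
  Delta: 1 records, 453.35 total price, 104.00 avg passengers
  Frontier: 1 records, 263.69 total price, 270.00 avg passengers
  JetBlue: 1 records, 706.14 total price, 278.00 avg passengers
  Southwest: 1 records, 415.23 total price, 117.00 avg passengers
  Spirit: 3 records, 1030.78 total price, 162.33 avg passengers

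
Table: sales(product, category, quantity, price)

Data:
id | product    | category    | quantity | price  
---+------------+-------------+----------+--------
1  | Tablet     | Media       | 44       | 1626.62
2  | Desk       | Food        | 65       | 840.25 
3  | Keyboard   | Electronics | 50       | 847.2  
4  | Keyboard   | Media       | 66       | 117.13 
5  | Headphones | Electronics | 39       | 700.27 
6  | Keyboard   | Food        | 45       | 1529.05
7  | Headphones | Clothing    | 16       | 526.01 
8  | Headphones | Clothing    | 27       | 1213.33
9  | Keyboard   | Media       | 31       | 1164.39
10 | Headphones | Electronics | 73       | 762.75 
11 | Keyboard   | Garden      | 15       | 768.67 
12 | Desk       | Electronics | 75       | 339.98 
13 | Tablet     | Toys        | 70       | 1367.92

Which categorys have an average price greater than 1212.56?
SELECT category, AVG(price)
FROM sales
GROUP BY category
HAVING AVG(price) > 1212.56

Result:
  Toys: avg=1367.92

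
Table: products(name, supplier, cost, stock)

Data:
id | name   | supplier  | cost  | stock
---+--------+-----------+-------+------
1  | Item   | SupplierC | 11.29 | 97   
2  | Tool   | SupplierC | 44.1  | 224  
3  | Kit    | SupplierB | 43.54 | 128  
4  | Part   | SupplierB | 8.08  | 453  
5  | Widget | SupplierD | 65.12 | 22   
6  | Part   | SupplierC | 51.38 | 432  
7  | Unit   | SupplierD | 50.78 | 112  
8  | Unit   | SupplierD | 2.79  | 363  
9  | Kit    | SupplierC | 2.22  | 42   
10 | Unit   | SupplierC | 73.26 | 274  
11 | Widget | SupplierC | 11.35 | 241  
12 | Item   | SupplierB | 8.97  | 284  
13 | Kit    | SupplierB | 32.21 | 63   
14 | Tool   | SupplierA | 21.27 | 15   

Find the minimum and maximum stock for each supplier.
SELECT supplier, MIN(stock), MAX(stock)
FROM products
GROUP BY supplier

Result:
  SupplierA: min=15, max=15
  SupplierB: min=63, max=453
  SupplierC: min=42, max=432
  SupplierD: min=22, max=363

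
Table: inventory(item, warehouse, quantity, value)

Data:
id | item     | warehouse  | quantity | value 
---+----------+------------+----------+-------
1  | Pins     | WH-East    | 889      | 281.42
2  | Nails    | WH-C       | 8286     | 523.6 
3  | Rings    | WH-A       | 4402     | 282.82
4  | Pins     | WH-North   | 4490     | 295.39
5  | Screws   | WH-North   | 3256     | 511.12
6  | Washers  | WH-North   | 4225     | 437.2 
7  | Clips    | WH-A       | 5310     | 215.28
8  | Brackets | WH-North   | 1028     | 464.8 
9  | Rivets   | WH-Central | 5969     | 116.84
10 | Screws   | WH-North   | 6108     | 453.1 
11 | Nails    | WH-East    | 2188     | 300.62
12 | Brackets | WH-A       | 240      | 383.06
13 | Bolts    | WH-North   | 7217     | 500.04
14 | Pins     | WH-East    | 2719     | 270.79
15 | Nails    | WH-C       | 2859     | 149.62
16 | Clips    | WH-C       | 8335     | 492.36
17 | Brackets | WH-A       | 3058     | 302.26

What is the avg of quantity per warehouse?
SELECT warehouse, AVG(quantity) as result
FROM inventory
GROUP BY warehouse

Result:
  WH-A: 3252.50
  WH-C: 6493.33
  WH-Central: 5969.00
  WH-East: 1932.00
  WH-North: 4387.33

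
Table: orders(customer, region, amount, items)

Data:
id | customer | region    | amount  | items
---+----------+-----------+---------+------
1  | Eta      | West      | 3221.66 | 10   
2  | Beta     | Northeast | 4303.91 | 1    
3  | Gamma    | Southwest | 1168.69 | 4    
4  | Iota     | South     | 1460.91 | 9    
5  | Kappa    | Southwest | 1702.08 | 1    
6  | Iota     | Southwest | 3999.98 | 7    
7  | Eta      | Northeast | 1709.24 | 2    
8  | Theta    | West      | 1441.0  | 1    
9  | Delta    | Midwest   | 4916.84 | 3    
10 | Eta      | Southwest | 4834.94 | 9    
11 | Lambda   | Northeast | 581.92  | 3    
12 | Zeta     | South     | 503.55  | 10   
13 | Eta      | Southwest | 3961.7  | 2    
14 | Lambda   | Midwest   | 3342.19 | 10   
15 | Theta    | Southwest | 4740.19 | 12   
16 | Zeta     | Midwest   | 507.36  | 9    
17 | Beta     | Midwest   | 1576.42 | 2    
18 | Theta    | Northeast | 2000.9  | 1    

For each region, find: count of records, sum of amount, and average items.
SELECT region,
       COUNT(*) as cnt,
       SUM(amount) as total_amount,
       AVG(items) as avg_items
FROM orders
GROUP BY region

Result:
  Midwest: 4 records, 10342.81 total amount, 6.00 avg items
  Northeast: 4 records, 8595.97 total amount, 1.75 avg items
  South: 2 records, 1964.46 total amount, 9.50 avg items
  Southwest: 6 records, 20407.58 total amount, 5.83 avg items
  West: 2 records, 4662.66 total amount, 5.50 avg items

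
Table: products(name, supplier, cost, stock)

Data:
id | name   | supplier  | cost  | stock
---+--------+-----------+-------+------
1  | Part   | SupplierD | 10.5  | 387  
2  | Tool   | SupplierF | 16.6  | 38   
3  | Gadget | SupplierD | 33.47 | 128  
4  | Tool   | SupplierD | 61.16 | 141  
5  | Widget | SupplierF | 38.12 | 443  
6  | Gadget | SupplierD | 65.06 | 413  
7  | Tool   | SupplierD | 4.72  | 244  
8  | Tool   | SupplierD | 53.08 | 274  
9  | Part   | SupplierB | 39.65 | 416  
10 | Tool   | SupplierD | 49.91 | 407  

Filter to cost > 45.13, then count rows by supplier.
SELECT supplier, COUNT(*)
FROM products
WHERE cost > 45.13
GROUP BY supplier

Note: WHERE filters rows before grouping.

Result:
  SupplierD: 4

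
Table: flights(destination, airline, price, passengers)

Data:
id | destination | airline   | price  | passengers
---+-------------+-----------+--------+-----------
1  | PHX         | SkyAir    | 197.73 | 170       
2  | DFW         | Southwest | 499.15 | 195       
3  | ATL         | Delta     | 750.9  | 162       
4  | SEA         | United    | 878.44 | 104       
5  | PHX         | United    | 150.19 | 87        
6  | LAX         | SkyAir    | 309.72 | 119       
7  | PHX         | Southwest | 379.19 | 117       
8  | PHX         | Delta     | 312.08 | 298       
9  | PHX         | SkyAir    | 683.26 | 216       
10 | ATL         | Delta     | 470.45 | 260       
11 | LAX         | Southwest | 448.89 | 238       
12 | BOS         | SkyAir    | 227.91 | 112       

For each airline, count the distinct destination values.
SELECT airline, COUNT(DISTINCT destination)
FROM flights
GROUP BY airline

Result:
  Delta: 2 distinct
  SkyAir: 3 distinct
  Southwest: 3 distinct
  United: 2 distinct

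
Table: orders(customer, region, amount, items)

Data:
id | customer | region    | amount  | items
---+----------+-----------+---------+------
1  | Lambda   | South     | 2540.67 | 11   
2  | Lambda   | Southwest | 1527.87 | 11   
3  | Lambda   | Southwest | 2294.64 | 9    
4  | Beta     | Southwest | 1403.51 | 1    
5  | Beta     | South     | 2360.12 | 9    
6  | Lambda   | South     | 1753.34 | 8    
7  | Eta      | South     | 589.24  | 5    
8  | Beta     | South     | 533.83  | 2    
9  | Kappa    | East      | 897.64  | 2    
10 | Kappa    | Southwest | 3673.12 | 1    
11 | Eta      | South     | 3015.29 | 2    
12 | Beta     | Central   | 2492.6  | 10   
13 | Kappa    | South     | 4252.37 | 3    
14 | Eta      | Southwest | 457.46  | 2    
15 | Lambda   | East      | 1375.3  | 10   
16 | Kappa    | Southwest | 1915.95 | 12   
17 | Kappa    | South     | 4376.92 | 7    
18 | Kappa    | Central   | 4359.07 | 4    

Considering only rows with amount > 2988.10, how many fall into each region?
SELECT region, COUNT(*)
FROM orders
WHERE amount > 2988.10
GROUP BY region

Note: WHERE filters rows before grouping.

Result:
  Central: 1
  South: 3
  Southwest: 1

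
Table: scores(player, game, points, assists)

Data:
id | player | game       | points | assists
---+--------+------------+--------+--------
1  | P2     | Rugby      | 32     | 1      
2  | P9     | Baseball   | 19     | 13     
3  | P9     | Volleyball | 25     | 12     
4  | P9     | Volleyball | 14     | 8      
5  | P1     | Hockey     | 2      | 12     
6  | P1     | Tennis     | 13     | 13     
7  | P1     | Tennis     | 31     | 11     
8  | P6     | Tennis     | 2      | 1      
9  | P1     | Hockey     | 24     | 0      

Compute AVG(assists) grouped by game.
SELECT game, AVG(assists) as result
FROM scores
GROUP BY game

Result:
  Baseball: 13.00
  Hockey: 6.00
  Rugby: 1.00
  Tennis: 8.33
  Volleyball: 10.00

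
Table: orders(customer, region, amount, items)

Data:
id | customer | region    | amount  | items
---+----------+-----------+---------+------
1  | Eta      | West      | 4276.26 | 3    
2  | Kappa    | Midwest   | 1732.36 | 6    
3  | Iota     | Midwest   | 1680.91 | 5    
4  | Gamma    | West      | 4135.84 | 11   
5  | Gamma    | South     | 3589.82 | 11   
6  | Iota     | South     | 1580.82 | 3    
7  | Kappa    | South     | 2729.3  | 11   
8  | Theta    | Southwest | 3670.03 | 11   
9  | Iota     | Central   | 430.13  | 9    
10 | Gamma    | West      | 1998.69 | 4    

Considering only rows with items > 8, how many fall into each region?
SELECT region, COUNT(*)
FROM orders
WHERE items > 8
GROUP BY region

Note: WHERE filters rows before grouping.

Result:
  Central: 1
  South: 2
  Southwest: 1
  West: 1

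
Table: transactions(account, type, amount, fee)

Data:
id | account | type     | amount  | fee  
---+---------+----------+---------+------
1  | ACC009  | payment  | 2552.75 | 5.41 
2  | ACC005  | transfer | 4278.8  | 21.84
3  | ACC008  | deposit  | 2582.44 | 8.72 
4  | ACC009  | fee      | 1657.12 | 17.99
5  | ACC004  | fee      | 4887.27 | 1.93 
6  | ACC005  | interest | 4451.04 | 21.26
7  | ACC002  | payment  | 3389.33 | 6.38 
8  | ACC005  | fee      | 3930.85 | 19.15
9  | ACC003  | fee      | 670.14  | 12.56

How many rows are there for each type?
SELECT type, COUNT(*) as count
FROM transactions
GROUP BY type

Result:
  deposit: 1
  fee: 4
  interest: 1
  payment: 2
  transfer: 1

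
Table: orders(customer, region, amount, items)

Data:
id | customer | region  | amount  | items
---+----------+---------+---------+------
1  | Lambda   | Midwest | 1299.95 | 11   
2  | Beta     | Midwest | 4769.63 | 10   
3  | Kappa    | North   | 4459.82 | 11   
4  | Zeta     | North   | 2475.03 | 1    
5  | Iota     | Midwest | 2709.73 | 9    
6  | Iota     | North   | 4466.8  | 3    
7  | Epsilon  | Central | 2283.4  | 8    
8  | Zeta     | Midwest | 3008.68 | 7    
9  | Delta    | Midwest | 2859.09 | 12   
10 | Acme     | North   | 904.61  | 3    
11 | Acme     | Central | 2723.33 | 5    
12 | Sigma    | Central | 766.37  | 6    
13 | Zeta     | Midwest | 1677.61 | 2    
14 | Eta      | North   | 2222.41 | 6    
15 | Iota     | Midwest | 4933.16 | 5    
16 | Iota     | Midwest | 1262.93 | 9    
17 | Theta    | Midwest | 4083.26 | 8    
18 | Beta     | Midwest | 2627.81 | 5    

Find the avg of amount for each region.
SELECT region, AVG(amount) as result
FROM orders
GROUP BY region

Result:
  Central: 1924.37
  Midwest: 2923.19
  North: 2905.73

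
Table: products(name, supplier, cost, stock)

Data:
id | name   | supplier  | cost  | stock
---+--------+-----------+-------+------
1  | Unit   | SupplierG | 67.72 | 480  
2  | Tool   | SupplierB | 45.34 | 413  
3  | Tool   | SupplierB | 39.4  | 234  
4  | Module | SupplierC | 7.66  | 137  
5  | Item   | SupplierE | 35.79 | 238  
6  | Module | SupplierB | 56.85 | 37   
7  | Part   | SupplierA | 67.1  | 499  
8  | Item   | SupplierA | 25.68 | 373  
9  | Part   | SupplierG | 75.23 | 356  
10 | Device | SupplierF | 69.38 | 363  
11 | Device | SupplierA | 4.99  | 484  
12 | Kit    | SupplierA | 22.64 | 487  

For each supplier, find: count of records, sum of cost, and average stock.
SELECT supplier,
       COUNT(*) as cnt,
       SUM(cost) as total_cost,
       AVG(stock) as avg_stock
FROM products
GROUP BY supplier

Result:
  SupplierA: 4 records, 120.41 total cost, 460.75 avg stock
  SupplierB: 3 records, 141.59 total cost, 228.00 avg stock
  SupplierC: 1 records, 7.66 total cost, 137.00 avg stock
  SupplierE: 1 records, 35.79 total cost, 238.00 avg stock
  SupplierF: 1 records, 69.38 total cost, 363.00 avg stock
  SupplierG: 2 records, 142.95 total cost, 418.00 avg stock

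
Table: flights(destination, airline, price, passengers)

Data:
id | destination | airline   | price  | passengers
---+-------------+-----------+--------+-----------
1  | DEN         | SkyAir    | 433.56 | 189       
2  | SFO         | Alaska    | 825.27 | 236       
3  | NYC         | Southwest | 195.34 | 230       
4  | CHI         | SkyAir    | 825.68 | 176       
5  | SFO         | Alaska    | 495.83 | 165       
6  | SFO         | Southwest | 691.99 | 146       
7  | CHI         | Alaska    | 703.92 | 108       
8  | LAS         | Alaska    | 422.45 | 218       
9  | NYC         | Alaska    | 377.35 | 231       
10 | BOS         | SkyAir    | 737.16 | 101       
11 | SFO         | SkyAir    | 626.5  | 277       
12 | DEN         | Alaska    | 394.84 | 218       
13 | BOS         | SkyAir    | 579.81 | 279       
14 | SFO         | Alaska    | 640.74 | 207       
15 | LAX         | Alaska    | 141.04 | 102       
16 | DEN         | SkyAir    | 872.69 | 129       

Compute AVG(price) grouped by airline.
SELECT airline, AVG(price) as result
FROM flights
GROUP BY airline

Result:
  Alaska: 500.18
  SkyAir: 679.23
  Southwest: 443.67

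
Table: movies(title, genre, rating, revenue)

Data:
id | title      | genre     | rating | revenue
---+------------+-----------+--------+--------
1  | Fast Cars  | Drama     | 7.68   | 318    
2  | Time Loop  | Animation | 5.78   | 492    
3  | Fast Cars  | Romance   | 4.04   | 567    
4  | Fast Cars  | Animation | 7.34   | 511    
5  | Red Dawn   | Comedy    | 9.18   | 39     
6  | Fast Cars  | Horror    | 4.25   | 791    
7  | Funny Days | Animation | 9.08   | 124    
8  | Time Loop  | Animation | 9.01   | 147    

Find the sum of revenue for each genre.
SELECT genre, SUM(revenue) as result
FROM movies
GROUP BY genre

Result:
  Animation: 1274
  Comedy: 39
  Drama: 318
  Horror: 791
  Romance: 567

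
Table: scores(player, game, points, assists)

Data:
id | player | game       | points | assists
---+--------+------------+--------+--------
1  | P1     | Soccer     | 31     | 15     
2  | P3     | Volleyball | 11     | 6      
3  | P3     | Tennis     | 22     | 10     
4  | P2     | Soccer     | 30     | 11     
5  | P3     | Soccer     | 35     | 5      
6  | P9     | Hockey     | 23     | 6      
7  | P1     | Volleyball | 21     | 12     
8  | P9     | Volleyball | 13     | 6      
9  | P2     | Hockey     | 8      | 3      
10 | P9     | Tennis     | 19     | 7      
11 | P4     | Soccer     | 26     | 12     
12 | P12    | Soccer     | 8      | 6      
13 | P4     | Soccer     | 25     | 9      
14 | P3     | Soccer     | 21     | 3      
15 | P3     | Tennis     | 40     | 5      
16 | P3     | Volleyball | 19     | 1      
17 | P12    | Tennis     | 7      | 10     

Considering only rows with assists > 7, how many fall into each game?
SELECT game, COUNT(*)
FROM scores
WHERE assists > 7
GROUP BY game

Note: WHERE filters rows before grouping.

Result:
  Soccer: 4
  Tennis: 2
  Volleyball: 1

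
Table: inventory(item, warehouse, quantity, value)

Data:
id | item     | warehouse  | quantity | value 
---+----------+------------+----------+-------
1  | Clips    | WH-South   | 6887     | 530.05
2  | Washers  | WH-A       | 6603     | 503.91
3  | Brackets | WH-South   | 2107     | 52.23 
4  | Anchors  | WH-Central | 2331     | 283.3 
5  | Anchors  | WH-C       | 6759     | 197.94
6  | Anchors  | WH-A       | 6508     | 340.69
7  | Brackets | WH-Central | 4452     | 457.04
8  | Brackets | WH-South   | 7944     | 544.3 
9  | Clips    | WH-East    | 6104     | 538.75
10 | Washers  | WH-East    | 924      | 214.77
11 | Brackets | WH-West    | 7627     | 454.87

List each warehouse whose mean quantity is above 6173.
SELECT warehouse, AVG(quantity)
FROM inventory
GROUP BY warehouse
HAVING AVG(quantity) > 6173

Result:
  WH-A: avg=6555.50
  WH-C: avg=6759.00
  WH-West: avg=7627.00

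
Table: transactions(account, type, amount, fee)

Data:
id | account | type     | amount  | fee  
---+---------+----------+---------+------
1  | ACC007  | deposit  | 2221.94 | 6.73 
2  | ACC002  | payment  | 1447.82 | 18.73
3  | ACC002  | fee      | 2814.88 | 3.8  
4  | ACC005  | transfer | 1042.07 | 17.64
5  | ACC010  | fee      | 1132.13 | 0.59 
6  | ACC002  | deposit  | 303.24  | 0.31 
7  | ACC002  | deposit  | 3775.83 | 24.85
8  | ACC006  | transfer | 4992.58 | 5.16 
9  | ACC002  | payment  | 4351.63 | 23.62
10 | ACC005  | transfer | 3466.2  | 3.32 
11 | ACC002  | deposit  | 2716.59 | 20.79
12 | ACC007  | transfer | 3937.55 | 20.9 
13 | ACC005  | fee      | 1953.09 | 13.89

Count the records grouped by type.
SELECT type, COUNT(*) as count
FROM transactions
GROUP BY type

Result:
  deposit: 4
  fee: 3
  payment: 2
  transfer: 4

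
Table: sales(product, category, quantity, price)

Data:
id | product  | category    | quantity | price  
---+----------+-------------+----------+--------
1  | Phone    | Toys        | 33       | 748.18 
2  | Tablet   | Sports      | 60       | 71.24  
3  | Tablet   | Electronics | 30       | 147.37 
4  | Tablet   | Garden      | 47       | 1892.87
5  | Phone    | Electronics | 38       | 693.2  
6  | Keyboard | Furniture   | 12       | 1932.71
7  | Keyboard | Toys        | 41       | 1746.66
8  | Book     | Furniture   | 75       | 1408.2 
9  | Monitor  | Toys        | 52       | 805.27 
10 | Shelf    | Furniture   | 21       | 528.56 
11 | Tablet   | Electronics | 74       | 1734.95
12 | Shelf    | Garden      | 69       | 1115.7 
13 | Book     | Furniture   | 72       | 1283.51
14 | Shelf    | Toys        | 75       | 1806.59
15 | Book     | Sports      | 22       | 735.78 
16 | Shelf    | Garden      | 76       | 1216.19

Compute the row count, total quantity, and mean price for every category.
SELECT category,
       COUNT(*) as cnt,
       SUM(quantity) as total_quantity,
       AVG(price) as avg_price
FROM sales
GROUP BY category

Result:
  Electronics: 3 records, 142 total quantity, 858.51 avg price
  Furniture: 4 records, 180 total quantity, 1288.25 avg price
  Garden: 3 records, 192 total quantity, 1408.25 avg price
  Sports: 2 records, 82 total quantity, 403.51 avg price
  Toys: 4 records, 201 total quantity, 1276.68 avg price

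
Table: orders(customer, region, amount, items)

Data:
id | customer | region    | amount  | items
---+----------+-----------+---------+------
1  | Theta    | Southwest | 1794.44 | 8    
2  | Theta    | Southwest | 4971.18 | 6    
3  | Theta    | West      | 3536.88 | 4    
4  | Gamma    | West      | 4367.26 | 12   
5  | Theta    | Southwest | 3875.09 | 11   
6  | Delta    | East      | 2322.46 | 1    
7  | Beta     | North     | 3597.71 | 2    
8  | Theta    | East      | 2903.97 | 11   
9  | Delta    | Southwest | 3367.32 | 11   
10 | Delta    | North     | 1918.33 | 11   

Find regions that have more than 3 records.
SELECT region, COUNT(*) as cnt
FROM orders
GROUP BY region
HAVING COUNT(*) > 3

Result:
  Southwest: 4

Note: HAVING filters groups after aggregation, WHERE filters rows before.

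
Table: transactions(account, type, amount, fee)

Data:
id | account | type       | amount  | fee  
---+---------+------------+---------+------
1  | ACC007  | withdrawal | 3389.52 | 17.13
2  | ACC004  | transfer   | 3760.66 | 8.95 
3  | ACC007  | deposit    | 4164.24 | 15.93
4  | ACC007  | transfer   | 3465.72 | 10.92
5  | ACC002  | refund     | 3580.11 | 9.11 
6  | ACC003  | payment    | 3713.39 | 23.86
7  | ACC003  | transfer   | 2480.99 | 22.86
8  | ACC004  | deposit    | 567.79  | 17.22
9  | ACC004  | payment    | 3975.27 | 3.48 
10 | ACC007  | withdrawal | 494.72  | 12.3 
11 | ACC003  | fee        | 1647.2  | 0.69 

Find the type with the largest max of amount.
SELECT type, MAX(amount) as val
FROM transactions
GROUP BY type
ORDER BY val DESC
LIMIT 1

Result: deposit with max(amount) = 4164.24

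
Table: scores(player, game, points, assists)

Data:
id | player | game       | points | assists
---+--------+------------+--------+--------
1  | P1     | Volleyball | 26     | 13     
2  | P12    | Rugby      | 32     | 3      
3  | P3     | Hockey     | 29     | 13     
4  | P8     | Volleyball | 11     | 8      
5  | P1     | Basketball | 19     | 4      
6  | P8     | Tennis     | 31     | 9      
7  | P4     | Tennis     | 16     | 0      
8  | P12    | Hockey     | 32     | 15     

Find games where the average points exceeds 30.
SELECT game, AVG(points)
FROM scores
GROUP BY game
HAVING AVG(points) > 30

Result:
  Hockey: avg=30.50
  Rugby: avg=32.00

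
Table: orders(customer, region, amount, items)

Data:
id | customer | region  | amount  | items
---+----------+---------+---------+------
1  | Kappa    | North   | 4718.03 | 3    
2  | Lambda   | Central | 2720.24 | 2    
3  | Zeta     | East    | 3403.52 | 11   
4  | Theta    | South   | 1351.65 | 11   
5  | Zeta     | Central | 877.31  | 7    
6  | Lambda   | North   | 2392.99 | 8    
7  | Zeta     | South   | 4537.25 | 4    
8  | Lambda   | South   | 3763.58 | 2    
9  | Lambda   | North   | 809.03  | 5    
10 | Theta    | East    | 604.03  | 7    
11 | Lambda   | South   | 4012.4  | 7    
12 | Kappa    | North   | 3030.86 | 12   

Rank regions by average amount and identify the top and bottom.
SELECT region, AVG(amount)
FROM orders
GROUP BY region
ORDER BY AVG(amount)

All groups:
  Central: 1798.78
  East: 2003.78
  North: 2737.73
  South: 3416.22

Highest: South (3416.22)
Lowest: Central (1798.78)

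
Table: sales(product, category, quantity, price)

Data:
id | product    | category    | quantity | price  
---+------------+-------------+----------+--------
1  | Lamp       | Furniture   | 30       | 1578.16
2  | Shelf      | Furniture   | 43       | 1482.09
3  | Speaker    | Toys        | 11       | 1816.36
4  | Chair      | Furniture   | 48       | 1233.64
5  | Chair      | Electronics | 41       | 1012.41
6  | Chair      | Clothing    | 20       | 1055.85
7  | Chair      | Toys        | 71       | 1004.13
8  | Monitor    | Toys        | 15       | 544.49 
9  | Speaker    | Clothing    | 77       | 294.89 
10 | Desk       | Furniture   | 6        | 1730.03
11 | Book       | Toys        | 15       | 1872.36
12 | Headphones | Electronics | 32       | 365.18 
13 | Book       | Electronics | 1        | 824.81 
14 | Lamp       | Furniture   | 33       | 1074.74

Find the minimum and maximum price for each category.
SELECT category, MIN(price), MAX(price)
FROM sales
GROUP BY category

Result:
  Clothing: min=294.89, max=1055.85
  Electronics: min=365.18, max=1012.41
  Furniture: min=1074.74, max=1730.03
  Toys: min=544.49, max=1872.36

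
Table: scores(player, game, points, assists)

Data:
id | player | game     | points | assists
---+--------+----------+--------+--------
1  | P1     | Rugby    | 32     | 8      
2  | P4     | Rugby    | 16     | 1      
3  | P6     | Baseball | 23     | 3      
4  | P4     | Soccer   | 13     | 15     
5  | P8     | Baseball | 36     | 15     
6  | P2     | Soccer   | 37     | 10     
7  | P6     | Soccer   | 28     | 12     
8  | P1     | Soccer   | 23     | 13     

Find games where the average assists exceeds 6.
SELECT game, AVG(assists)
FROM scores
GROUP BY game
HAVING AVG(assists) > 6

Result:
  Baseball: avg=9.00
  Soccer: avg=12.50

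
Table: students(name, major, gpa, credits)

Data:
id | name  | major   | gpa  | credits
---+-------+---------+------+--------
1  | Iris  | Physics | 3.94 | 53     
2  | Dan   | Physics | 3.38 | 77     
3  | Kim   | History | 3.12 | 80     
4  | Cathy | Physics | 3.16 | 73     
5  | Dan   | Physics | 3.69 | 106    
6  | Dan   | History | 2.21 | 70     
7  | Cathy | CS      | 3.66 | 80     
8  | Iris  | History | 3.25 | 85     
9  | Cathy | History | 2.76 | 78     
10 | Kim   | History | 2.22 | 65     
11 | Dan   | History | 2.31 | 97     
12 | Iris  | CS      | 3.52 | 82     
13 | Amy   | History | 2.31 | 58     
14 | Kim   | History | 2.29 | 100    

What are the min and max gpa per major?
SELECT major, MIN(gpa), MAX(gpa)
FROM students
GROUP BY major

Result:
  CS: min=3.52, max=3.66
  History: min=2.21, max=3.25
  Physics: min=3.16, max=3.94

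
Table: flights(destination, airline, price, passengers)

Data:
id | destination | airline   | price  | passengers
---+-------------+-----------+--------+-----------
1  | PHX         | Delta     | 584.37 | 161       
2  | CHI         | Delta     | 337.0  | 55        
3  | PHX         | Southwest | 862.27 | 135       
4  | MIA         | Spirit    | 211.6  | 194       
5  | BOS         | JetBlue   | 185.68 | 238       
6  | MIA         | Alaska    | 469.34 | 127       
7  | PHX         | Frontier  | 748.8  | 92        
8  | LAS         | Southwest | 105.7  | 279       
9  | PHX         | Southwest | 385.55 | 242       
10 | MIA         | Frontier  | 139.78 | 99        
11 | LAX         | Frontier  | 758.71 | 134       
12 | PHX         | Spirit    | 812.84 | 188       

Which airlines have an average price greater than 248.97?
SELECT airline, AVG(price)
FROM flights
GROUP BY airline
HAVING AVG(price) > 248.97

Result:
  Alaska: avg=469.34
  Delta: avg=460.69
  Frontier: avg=549.10
  Southwest: avg=451.17
  Spirit: avg=512.22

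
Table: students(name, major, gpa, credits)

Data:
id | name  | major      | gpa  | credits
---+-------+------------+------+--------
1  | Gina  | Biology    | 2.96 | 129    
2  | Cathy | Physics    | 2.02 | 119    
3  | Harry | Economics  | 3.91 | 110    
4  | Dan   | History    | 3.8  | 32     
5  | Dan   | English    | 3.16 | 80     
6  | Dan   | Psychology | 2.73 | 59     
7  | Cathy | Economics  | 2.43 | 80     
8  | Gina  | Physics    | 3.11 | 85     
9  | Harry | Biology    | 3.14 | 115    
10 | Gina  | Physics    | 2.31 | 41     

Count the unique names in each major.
SELECT major, COUNT(DISTINCT name)
FROM students
GROUP BY major

Result:
  Biology: 2 distinct
  Economics: 2 distinct
  English: 1 distinct
  History: 1 distinct
  Physics: 2 distinct
  Psychology: 1 distinct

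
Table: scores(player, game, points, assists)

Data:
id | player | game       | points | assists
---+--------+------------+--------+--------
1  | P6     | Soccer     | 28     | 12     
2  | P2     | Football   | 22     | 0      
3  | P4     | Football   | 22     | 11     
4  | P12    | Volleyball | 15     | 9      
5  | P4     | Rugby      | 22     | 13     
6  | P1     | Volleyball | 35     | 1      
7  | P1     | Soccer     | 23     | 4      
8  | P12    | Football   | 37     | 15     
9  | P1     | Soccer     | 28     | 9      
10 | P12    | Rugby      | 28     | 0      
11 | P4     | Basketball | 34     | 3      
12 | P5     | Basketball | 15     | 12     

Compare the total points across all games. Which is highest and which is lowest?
SELECT game, SUM(points)
FROM scores
GROUP BY game
ORDER BY SUM(points)

All groups:
  Basketball: 49
  Rugby: 50
  Volleyball: 50
  Soccer: 79
  Football: 81

Highest: Football (81)
Lowest: Basketball (49)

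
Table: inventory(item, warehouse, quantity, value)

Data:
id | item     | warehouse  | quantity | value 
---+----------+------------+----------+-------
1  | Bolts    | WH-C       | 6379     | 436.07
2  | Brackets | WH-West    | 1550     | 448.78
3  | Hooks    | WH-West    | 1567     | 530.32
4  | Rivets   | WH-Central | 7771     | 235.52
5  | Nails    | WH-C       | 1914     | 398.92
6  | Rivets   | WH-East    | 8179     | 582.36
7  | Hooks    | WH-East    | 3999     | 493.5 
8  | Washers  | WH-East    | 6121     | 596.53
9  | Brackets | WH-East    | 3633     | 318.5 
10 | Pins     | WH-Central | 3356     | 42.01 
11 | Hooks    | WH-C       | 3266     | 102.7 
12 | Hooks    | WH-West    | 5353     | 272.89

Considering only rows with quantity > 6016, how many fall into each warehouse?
SELECT warehouse, COUNT(*)
FROM inventory
WHERE quantity > 6016
GROUP BY warehouse

Note: WHERE filters rows before grouping.

Result:
  WH-C: 1
  WH-Central: 1
  WH-East: 2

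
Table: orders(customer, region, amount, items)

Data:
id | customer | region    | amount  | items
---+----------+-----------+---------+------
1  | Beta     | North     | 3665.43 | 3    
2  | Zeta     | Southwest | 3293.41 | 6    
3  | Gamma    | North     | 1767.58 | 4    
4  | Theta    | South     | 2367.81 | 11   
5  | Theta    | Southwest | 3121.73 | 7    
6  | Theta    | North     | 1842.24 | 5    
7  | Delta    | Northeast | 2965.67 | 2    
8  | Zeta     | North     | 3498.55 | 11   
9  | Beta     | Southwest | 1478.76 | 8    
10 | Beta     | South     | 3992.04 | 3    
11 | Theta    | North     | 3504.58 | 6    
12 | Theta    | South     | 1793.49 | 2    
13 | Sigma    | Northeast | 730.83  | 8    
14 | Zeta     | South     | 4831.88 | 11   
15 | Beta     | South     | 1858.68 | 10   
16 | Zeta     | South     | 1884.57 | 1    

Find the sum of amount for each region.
SELECT region, SUM(amount) as result
FROM orders
GROUP BY region

Result:
  North: 14278.38
  Northeast: 3696.50
  South: 16728.47
  Southwest: 7893.90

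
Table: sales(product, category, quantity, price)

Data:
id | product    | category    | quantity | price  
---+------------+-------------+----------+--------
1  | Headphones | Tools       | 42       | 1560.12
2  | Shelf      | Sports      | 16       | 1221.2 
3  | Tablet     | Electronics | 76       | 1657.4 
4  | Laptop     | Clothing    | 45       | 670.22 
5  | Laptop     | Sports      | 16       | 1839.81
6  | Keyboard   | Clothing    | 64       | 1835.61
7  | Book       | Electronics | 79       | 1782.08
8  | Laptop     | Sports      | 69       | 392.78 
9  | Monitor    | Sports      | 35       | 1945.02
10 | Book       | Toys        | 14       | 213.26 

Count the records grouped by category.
SELECT category, COUNT(*) as count
FROM sales
GROUP BY category

Result:
  Clothing: 2
  Electronics: 2
  Sports: 4
  Tools: 1
  Toys: 1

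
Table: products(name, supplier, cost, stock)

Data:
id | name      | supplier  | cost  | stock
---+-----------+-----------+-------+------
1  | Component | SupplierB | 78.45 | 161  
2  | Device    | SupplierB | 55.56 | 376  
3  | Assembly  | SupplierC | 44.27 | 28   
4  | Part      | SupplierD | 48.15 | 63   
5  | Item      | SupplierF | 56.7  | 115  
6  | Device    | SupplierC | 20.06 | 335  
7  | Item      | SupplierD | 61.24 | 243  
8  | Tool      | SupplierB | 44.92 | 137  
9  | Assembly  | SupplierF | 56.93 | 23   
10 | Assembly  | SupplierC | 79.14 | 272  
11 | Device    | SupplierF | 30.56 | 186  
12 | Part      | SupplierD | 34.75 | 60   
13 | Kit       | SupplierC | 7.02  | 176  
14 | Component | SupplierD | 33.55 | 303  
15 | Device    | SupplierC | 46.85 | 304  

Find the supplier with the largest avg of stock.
SELECT supplier, AVG(stock) as val
FROM products
GROUP BY supplier
ORDER BY val DESC
LIMIT 1

Result: SupplierB with avg(stock) = 224.67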